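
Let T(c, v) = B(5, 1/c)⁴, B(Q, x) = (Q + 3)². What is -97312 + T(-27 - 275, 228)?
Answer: 16679904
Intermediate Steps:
B(Q, x) = (3 + Q)²
T(c, v) = 16777216 (T(c, v) = ((3 + 5)²)⁴ = (8²)⁴ = 64⁴ = 16777216)
-97312 + T(-27 - 275, 228) = -97312 + 16777216 = 16679904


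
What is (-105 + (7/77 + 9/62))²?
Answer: 5104959601/465124 ≈ 10975.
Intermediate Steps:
(-105 + (7/77 + 9/62))² = (-105 + (7*(1/77) + 9*(1/62)))² = (-105 + (1/11 + 9/62))² = (-105 + 161/682)² = (-71449/682)² = 5104959601/465124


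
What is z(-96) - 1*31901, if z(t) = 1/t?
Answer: -3062497/96 ≈ -31901.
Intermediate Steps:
z(-96) - 1*31901 = 1/(-96) - 1*31901 = -1/96 - 31901 = -3062497/96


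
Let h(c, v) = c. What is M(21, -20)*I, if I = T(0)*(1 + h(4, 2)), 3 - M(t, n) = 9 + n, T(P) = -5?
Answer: -350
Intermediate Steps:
M(t, n) = -6 - n (M(t, n) = 3 - (9 + n) = 3 + (-9 - n) = -6 - n)
I = -25 (I = -5*(1 + 4) = -5*5 = -25)
M(21, -20)*I = (-6 - 1*(-20))*(-25) = (-6 + 20)*(-25) = 14*(-25) = -350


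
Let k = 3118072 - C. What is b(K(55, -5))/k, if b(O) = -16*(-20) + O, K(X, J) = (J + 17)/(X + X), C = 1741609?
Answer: 17606/75705465 ≈ 0.00023256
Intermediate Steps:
K(X, J) = (17 + J)/(2*X) (K(X, J) = (17 + J)/((2*X)) = (17 + J)*(1/(2*X)) = (17 + J)/(2*X))
b(O) = 320 + O
k = 1376463 (k = 3118072 - 1*1741609 = 3118072 - 1741609 = 1376463)
b(K(55, -5))/k = (320 + (½)*(17 - 5)/55)/1376463 = (320 + (½)*(1/55)*12)*(1/1376463) = (320 + 6/55)*(1/1376463) = (17606/55)*(1/1376463) = 17606/75705465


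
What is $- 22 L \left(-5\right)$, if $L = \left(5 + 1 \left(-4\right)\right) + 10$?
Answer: $1210$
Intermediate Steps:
$L = 11$ ($L = \left(5 - 4\right) + 10 = 1 + 10 = 11$)
$- 22 L \left(-5\right) = \left(-22\right) 11 \left(-5\right) = \left(-242\right) \left(-5\right) = 1210$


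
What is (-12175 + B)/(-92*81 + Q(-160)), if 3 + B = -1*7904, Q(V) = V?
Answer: 10041/3806 ≈ 2.6382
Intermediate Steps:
B = -7907 (B = -3 - 1*7904 = -3 - 7904 = -7907)
(-12175 + B)/(-92*81 + Q(-160)) = (-12175 - 7907)/(-92*81 - 160) = -20082/(-7452 - 160) = -20082/(-7612) = -20082*(-1/7612) = 10041/3806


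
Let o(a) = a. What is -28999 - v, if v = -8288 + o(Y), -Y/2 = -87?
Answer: -20885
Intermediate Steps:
Y = 174 (Y = -2*(-87) = 174)
v = -8114 (v = -8288 + 174 = -8114)
-28999 - v = -28999 - 1*(-8114) = -28999 + 8114 = -20885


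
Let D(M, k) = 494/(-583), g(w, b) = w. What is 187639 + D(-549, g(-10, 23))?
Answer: 109393043/583 ≈ 1.8764e+5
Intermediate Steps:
D(M, k) = -494/583 (D(M, k) = 494*(-1/583) = -494/583)
187639 + D(-549, g(-10, 23)) = 187639 - 494/583 = 109393043/583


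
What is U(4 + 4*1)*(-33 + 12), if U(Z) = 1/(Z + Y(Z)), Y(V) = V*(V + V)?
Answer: -21/136 ≈ -0.15441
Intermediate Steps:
Y(V) = 2*V**2 (Y(V) = V*(2*V) = 2*V**2)
U(Z) = 1/(Z + 2*Z**2)
U(4 + 4*1)*(-33 + 12) = (1/((4 + 4*1)*(1 + 2*(4 + 4*1))))*(-33 + 12) = (1/((4 + 4)*(1 + 2*(4 + 4))))*(-21) = (1/(8*(1 + 2*8)))*(-21) = (1/(8*(1 + 16)))*(-21) = ((1/8)/17)*(-21) = ((1/8)*(1/17))*(-21) = (1/136)*(-21) = -21/136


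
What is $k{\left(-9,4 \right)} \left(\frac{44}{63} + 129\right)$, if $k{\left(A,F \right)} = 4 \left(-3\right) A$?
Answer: $\frac{98052}{7} \approx 14007.0$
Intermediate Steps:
$k{\left(A,F \right)} = - 12 A$
$k{\left(-9,4 \right)} \left(\frac{44}{63} + 129\right) = \left(-12\right) \left(-9\right) \left(\frac{44}{63} + 129\right) = 108 \left(44 \cdot \frac{1}{63} + 129\right) = 108 \left(\frac{44}{63} + 129\right) = 108 \cdot \frac{8171}{63} = \frac{98052}{7}$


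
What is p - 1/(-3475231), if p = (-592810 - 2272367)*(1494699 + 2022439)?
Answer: -35020677427896041405/3475231 ≈ -1.0077e+13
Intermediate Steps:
p = -10077222903426 (p = -2865177*3517138 = -10077222903426)
p - 1/(-3475231) = -10077222903426 - 1/(-3475231) = -10077222903426 - 1*(-1/3475231) = -10077222903426 + 1/3475231 = -35020677427896041405/3475231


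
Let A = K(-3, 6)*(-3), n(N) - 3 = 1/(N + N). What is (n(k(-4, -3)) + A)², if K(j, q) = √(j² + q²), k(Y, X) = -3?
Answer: 14869/36 - 51*√5 ≈ 298.99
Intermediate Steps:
n(N) = 3 + 1/(2*N) (n(N) = 3 + 1/(N + N) = 3 + 1/(2*N))
A = -9*√5 (A = √((-3)² + 6²)*(-3) = √(9 + 36)*(-3) = √45*(-3) = (3*√5)*(-3) = -9*√5 ≈ -20.125)
(n(k(-4, -3)) + A)² = ((3 + (½)/(-3)) - 9*√5)² = ((3 + (½)*(-⅓)) - 9*√5)² = ((3 - ⅙) - 9*√5)² = (17/6 - 9*√5)²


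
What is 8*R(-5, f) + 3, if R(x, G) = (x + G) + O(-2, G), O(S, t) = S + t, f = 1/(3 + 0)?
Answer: -143/3 ≈ -47.667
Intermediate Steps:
f = ⅓ (f = 1/3 = ⅓ ≈ 0.33333)
R(x, G) = -2 + x + 2*G (R(x, G) = (x + G) + (-2 + G) = (G + x) + (-2 + G) = -2 + x + 2*G)
8*R(-5, f) + 3 = 8*(-2 - 5 + 2*(⅓)) + 3 = 8*(-2 - 5 + ⅔) + 3 = 8*(-19/3) + 3 = -152/3 + 3 = -143/3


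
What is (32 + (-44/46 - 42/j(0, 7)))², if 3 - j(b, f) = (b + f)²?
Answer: 540225/529 ≈ 1021.2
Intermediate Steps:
j(b, f) = 3 - (b + f)²
(32 + (-44/46 - 42/j(0, 7)))² = (32 + (-44/46 - 42/(3 - (0 + 7)²)))² = (32 + (-44*1/46 - 42/(3 - 1*7²)))² = (32 + (-22/23 - 42/(3 - 1*49)))² = (32 + (-22/23 - 42/(3 - 49)))² = (32 + (-22/23 - 42/(-46)))² = (32 + (-22/23 - 42*(-1/46)))² = (32 + (-22/23 + 21/23))² = (32 - 1/23)² = (735/23)² = 540225/529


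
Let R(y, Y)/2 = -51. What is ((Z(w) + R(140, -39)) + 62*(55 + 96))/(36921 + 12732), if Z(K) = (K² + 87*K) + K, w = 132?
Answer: 38300/49653 ≈ 0.77135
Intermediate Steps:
R(y, Y) = -102 (R(y, Y) = 2*(-51) = -102)
Z(K) = K² + 88*K
((Z(w) + R(140, -39)) + 62*(55 + 96))/(36921 + 12732) = ((132*(88 + 132) - 102) + 62*(55 + 96))/(36921 + 12732) = ((132*220 - 102) + 62*151)/49653 = ((29040 - 102) + 9362)*(1/49653) = (28938 + 9362)*(1/49653) = 38300*(1/49653) = 38300/49653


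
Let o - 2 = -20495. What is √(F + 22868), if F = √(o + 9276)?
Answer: √(22868 + I*√11217) ≈ 151.22 + 0.3502*I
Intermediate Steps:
o = -20493 (o = 2 - 20495 = -20493)
F = I*√11217 (F = √(-20493 + 9276) = √(-11217) = I*√11217 ≈ 105.91*I)
√(F + 22868) = √(I*√11217 + 22868) = √(22868 + I*√11217)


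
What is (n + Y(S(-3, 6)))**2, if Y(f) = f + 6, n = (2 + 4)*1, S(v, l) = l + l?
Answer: 576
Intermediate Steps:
S(v, l) = 2*l
n = 6 (n = 6*1 = 6)
Y(f) = 6 + f
(n + Y(S(-3, 6)))**2 = (6 + (6 + 2*6))**2 = (6 + (6 + 12))**2 = (6 + 18)**2 = 24**2 = 576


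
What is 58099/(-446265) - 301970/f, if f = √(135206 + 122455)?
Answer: -58099/446265 - 301970*√3181/28629 ≈ -595.02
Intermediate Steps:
f = 9*√3181 (f = √257661 = 9*√3181 ≈ 507.60)
58099/(-446265) - 301970/f = 58099/(-446265) - 301970*√3181/28629 = 58099*(-1/446265) - 301970*√3181/28629 = -58099/446265 - 301970*√3181/28629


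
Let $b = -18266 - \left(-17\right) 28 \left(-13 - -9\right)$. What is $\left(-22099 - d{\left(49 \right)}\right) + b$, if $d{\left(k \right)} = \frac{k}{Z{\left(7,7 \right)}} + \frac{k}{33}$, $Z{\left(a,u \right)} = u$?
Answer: $- \frac{1395157}{33} \approx -42278.0$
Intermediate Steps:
$d{\left(k \right)} = \frac{40 k}{231}$ ($d{\left(k \right)} = \frac{k}{7} + \frac{k}{33} = \frac{40 k}{231}$)
$b = -20170$ ($b = -18266 - - 476 \left(-13 + 9\right) = -18266 - \left(-476\right) \left(-4\right) = -18266 - 1904 = -20170$)
$\left(-22099 - d{\left(49 \right)}\right) + b = \left(-22099 - \frac{40}{231} \cdot 49\right) - 20170 = \left(-22099 - \frac{280}{33}\right) - 20170 = - \frac{729547}{33} - 20170 = - \frac{1395157}{33}$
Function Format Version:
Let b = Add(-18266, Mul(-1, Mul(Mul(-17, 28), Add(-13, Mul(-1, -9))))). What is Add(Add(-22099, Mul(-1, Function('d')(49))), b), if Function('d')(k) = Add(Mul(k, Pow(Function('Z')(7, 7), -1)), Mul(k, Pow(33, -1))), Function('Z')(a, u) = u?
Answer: Rational(-1395157, 33) ≈ -42278.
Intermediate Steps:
Function('d')(k) = Mul(Rational(40, 231), k) (Function('d')(k) = Add(Mul(k, Pow(7, -1)), Mul(k, Pow(33, -1))) = Add(Mul(k, Rational(1, 7)), Mul(k, Rational(1, 33))) = Add(Mul(Rational(1, 7), k), Mul(Rational(1, 33), k)) = Mul(Rational(40, 231), k))
b = -20170 (b = Add(-18266, Mul(-1, Mul(-476, Add(-13, 9)))) = Add(-18266, Mul(-1, Mul(-476, -4))) = Add(-18266, Mul(-1, 1904)) = Add(-18266, -1904) = -20170)
Add(Add(-22099, Mul(-1, Function('d')(49))), b) = Add(Add(-22099, Mul(-1, Mul(Rational(40, 231), 49))), -20170) = Add(Add(-22099, Mul(-1, Rational(280, 33))), -20170) = Add(Add(-22099, Rational(-280, 33)), -20170) = Add(Rational(-729547, 33), -20170) = Rational(-1395157, 33)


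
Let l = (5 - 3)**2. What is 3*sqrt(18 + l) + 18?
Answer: 18 + 3*sqrt(22) ≈ 32.071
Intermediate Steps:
l = 4 (l = 2**2 = 4)
3*sqrt(18 + l) + 18 = 3*sqrt(18 + 4) + 18 = 3*sqrt(22) + 18 = 18 + 3*sqrt(22)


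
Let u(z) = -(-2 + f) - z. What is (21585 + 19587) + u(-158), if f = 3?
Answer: 41329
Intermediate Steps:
u(z) = -1 - z (u(z) = -(-2 + 3) - z = -1*1 - z = -1 - z)
(21585 + 19587) + u(-158) = (21585 + 19587) + (-1 - 1*(-158)) = 41172 + (-1 + 158) = 41172 + 157 = 41329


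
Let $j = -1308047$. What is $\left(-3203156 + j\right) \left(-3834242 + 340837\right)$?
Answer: $15759459116215$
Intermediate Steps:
$\left(-3203156 + j\right) \left(-3834242 + 340837\right) = \left(-3203156 - 1308047\right) \left(-3834242 + 340837\right) = \left(-4511203\right) \left(-3493405\right) = 15759459116215$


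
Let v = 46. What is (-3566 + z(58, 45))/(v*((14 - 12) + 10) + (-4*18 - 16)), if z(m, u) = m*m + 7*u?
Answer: 113/464 ≈ 0.24353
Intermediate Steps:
z(m, u) = m² + 7*u
(-3566 + z(58, 45))/(v*((14 - 12) + 10) + (-4*18 - 16)) = (-3566 + (58² + 7*45))/(46*((14 - 12) + 10) + (-4*18 - 16)) = (-3566 + (3364 + 315))/(46*(2 + 10) + (-72 - 16)) = (-3566 + 3679)/(46*12 - 88) = 113/(552 - 88) = 113/464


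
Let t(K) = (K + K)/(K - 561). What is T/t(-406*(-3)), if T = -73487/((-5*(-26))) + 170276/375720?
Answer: -25174414781/165254180 ≈ -152.34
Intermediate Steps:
T = -344854997/610545 (T = -73487/130 + 170276*(1/375720) = -73487*1/130 + 42569/93930 = -73487/130 + 42569/93930 = -344854997/610545 ≈ -564.83)
t(K) = 2*K/(-561 + K) (t(K) = (2*K)/(-561 + K) = 2*K/(-561 + K))
T/t(-406*(-3)) = -344854997/(610545*(2*(-406*(-3))/(-561 - 406*(-3)))) = -344854997/(610545*(2*1218/(-561 + 1218))) = -344854997/(610545*(2*1218/657)) = -344854997/(610545*(2*1218*(1/657))) = -344854997/(610545*812/219) = -344854997/610545*219/812 = -25174414781/165254180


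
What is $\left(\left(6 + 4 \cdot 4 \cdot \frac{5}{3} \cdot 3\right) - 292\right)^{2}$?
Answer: $42436$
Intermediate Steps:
$\left(\left(6 + 4 \cdot 4 \cdot \frac{5}{3} \cdot 3\right) - 292\right)^{2} = \left(\left(6 + 4 \cdot \frac{20}{3} \cdot 3\right) - 292\right)^{2} = \left(\left(6 + 4 \cdot 20\right) - 292\right)^{2} = \left(\left(6 + 80\right) - 292\right)^{2} = \left(86 - 292\right)^{2} = \left(-206\right)^{2} = 42436$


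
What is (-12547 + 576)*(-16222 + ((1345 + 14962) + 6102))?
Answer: -74064577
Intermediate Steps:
(-12547 + 576)*(-16222 + ((1345 + 14962) + 6102)) = -11971*(-16222 + (16307 + 6102)) = -11971*(-16222 + 22409) = -11971*6187 = -74064577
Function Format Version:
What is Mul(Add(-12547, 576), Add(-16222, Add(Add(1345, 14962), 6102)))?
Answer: -74064577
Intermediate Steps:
Mul(Add(-12547, 576), Add(-16222, Add(Add(1345, 14962), 6102))) = Mul(-11971, Add(-16222, Add(16307, 6102))) = Mul(-11971, Add(-16222, 22409)) = Mul(-11971, 6187) = -74064577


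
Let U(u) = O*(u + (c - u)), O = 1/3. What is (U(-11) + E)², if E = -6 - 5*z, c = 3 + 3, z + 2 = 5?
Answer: 361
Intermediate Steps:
z = 3 (z = -2 + 5 = 3)
c = 6
O = ⅓ ≈ 0.33333
E = -21 (E = -6 - 5*3 = -6 - 15 = -21)
U(u) = 2 (U(u) = (u + (6 - u))/3 = (⅓)*6 = 2)
(U(-11) + E)² = (2 - 21)² = (-19)² = 361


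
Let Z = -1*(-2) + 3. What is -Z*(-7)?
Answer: 35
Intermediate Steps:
Z = 5 (Z = 2 + 3 = 5)
-Z*(-7) = -1*5*(-7) = -5*(-7) = 35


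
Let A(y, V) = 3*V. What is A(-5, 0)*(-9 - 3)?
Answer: 0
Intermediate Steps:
A(-5, 0)*(-9 - 3) = (3*0)*(-9 - 3) = 0*(-12) = 0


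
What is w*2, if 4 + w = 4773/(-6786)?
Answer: -10639/1131 ≈ -9.4067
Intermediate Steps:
w = -10639/2262 (w = -4 + 4773/(-6786) = -4 + 4773*(-1/6786) = -4 - 1591/2262 = -10639/2262 ≈ -4.7034)
w*2 = -10639/2262*2 = -10639/1131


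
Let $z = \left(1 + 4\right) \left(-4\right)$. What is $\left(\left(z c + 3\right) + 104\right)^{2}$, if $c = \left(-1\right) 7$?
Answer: $61009$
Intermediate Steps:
$z = -20$ ($z = 5 \left(-4\right) = -20$)
$c = -7$
$\left(\left(z c + 3\right) + 104\right)^{2} = \left(\left(\left(-20\right) \left(-7\right) + 3\right) + 104\right)^{2} = \left(\left(140 + 3\right) + 104\right)^{2} = \left(143 + 104\right)^{2} = 247^{2} = 61009$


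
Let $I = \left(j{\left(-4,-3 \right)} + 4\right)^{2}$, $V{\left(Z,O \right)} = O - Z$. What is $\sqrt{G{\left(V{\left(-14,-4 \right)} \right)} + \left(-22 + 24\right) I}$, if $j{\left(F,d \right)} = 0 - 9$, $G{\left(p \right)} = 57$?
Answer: $\sqrt{107} \approx 10.344$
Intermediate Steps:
$j{\left(F,d \right)} = -9$ ($j{\left(F,d \right)} = 0 - 9 = -9$)
$I = 25$ ($I = \left(-9 + 4\right)^{2} = \left(-5\right)^{2} = 25$)
$\sqrt{G{\left(V{\left(-14,-4 \right)} \right)} + \left(-22 + 24\right) I} = \sqrt{57 + \left(-22 + 24\right) 25} = \sqrt{57 + 2 \cdot 25} = \sqrt{57 + 50} = \sqrt{107}$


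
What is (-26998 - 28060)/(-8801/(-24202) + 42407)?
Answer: -1332513716/1026343015 ≈ -1.2983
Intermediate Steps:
(-26998 - 28060)/(-8801/(-24202) + 42407) = -55058/(-8801*(-1/24202) + 42407) = -55058/(8801/24202 + 42407) = -55058/1026343015/24202 = -55058*24202/1026343015 = -1332513716/1026343015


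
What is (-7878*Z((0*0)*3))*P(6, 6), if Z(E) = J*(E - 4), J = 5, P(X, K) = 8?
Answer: 1260480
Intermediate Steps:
Z(E) = -20 + 5*E (Z(E) = 5*(E - 4) = 5*(-4 + E) = -20 + 5*E)
(-7878*Z((0*0)*3))*P(6, 6) = -7878*(-20 + 5*((0*0)*3))*8 = -7878*(-20 + 5*(0*3))*8 = -7878*(-20 + 5*0)*8 = -7878*(-20 + 0)*8 = -7878*(-20)*8 = -202*(-780)*8 = 157560*8 = 1260480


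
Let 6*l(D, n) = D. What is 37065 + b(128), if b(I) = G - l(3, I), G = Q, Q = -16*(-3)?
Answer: 74225/2 ≈ 37113.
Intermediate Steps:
l(D, n) = D/6
Q = 48
G = 48
b(I) = 95/2 (b(I) = 48 - 3/6 = 48 - 1*½ = 48 - ½ = 95/2)
37065 + b(128) = 37065 + 95/2 = 74225/2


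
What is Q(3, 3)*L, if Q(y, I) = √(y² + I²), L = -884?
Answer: -2652*√2 ≈ -3750.5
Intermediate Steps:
Q(y, I) = √(I² + y²)
Q(3, 3)*L = √(3² + 3²)*(-884) = √(9 + 9)*(-884) = √18*(-884) = (3*√2)*(-884) = -2652*√2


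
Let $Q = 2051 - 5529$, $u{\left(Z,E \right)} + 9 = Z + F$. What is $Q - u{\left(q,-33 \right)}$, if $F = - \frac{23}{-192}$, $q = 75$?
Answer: $- \frac{680471}{192} \approx -3544.1$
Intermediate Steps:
$F = \frac{23}{192}$ ($F = \left(-23\right) \left(- \frac{1}{192}\right) = \frac{23}{192} \approx 0.11979$)
$u{\left(Z,E \right)} = - \frac{1705}{192} + Z$ ($u{\left(Z,E \right)} = -9 + \left(Z + \frac{23}{192}\right) = -9 + \left(\frac{23}{192} + Z\right) = - \frac{1705}{192} + Z$)
$Q = -3478$ ($Q = 2051 - 5529 = -3478$)
$Q - u{\left(q,-33 \right)} = -3478 - \left(- \frac{1705}{192} + 75\right) = -3478 - \frac{12695}{192} = - \frac{680471}{192}$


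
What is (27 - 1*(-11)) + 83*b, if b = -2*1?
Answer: -128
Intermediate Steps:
b = -2
(27 - 1*(-11)) + 83*b = (27 - 1*(-11)) + 83*(-2) = (27 + 11) - 166 = 38 - 166 = -128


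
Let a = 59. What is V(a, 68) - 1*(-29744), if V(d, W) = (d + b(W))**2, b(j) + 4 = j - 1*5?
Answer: 43668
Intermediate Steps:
b(j) = -9 + j (b(j) = -4 + (j - 1*5) = -4 + (j - 5) = -4 + (-5 + j) = -9 + j)
V(d, W) = (-9 + W + d)**2 (V(d, W) = (d + (-9 + W))**2 = (-9 + W + d)**2)
V(a, 68) - 1*(-29744) = (-9 + 68 + 59)**2 - 1*(-29744) = 118**2 + 29744 = 13924 + 29744 = 43668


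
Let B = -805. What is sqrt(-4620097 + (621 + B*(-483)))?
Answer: I*sqrt(4230661) ≈ 2056.9*I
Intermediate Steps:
sqrt(-4620097 + (621 + B*(-483))) = sqrt(-4620097 + (621 - 805*(-483))) = sqrt(-4620097 + (621 + 388815)) = sqrt(-4620097 + 389436) = sqrt(-4230661) = I*sqrt(4230661)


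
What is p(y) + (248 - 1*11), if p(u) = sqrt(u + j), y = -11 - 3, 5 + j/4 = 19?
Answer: 237 + sqrt(42) ≈ 243.48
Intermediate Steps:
j = 56 (j = -20 + 4*19 = -20 + 76 = 56)
y = -14
p(u) = sqrt(56 + u) (p(u) = sqrt(u + 56) = sqrt(56 + u))
p(y) + (248 - 1*11) = sqrt(56 - 14) + (248 - 1*11) = sqrt(42) + (248 - 11) = sqrt(42) + 237 = 237 + sqrt(42)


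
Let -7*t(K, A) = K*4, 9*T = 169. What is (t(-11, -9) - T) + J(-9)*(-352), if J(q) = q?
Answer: 198797/63 ≈ 3155.5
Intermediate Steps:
T = 169/9 (T = (⅑)*169 = 169/9 ≈ 18.778)
t(K, A) = -4*K/7 (t(K, A) = -K*4/7 = -4*K/7)
(t(-11, -9) - T) + J(-9)*(-352) = (-4/7*(-11) - 1*169/9) - 9*(-352) = (44/7 - 169/9) + 3168 = -787/63 + 3168 = 198797/63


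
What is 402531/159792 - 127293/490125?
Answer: 19661122591/8702006000 ≈ 2.2594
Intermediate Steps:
402531/159792 - 127293/490125 = 402531*(1/159792) - 127293*1/490125 = 134177/53264 - 42431/163375 = 19661122591/8702006000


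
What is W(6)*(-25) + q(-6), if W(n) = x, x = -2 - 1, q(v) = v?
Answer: 69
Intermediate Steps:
x = -3
W(n) = -3
W(6)*(-25) + q(-6) = -3*(-25) - 6 = 75 - 6 = 69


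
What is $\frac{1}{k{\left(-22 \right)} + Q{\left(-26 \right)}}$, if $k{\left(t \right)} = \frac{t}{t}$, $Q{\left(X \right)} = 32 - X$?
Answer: $\frac{1}{59} \approx 0.016949$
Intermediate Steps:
$k{\left(t \right)} = 1$
$\frac{1}{k{\left(-22 \right)} + Q{\left(-26 \right)}} = \frac{1}{1 + \left(32 - -26\right)} = \frac{1}{1 + \left(32 + 26\right)} = \frac{1}{1 + 58} = \frac{1}{59}$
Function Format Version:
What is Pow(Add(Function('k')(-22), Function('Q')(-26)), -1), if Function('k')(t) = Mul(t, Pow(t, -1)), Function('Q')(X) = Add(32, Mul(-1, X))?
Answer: Rational(1, 59) ≈ 0.016949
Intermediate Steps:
Function('k')(t) = 1
Pow(Add(Function('k')(-22), Function('Q')(-26)), -1) = Pow(Add(1, Add(32, Mul(-1, -26))), -1) = Pow(Add(1, Add(32, 26)), -1) = Pow(Add(1, 58), -1) = Pow(59, -1) = Rational(1, 59)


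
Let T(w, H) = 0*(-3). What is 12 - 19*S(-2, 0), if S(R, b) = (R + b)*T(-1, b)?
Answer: 12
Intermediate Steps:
T(w, H) = 0
S(R, b) = 0 (S(R, b) = (R + b)*0 = 0)
12 - 19*S(-2, 0) = 12 - 19*0 = 12 + 0 = 12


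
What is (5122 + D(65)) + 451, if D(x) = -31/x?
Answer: 362214/65 ≈ 5572.5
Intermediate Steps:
(5122 + D(65)) + 451 = (5122 - 31/65) + 451 = 332899/65 + 451 = 362214/65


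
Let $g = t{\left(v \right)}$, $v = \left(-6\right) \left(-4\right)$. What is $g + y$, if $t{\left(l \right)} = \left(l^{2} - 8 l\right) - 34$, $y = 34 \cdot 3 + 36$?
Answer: $488$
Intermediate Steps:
$y = 138$ ($y = 102 + 36 = 138$)
$v = 24$
$t{\left(l \right)} = -34 + l^{2} - 8 l$
$g = 350$ ($g = -34 + 24^{2} - 192 = -34 + 576 - 192 = 350$)
$g + y = 350 + 138 = 488$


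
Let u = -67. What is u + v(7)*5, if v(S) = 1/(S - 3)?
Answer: -263/4 ≈ -65.750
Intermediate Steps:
v(S) = 1/(-3 + S)
u + v(7)*5 = -67 + 5/(-3 + 7) = -67 + 5/4 = -263/4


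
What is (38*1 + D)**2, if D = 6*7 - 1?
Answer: 6241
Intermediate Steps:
D = 41 (D = 42 - 1 = 41)
(38*1 + D)**2 = (38*1 + 41)**2 = (38 + 41)**2 = 79**2 = 6241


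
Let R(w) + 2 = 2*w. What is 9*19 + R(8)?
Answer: 185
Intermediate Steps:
R(w) = -2 + 2*w
9*19 + R(8) = 9*19 + (-2 + 2*8) = 171 + (-2 + 16) = 171 + 14 = 185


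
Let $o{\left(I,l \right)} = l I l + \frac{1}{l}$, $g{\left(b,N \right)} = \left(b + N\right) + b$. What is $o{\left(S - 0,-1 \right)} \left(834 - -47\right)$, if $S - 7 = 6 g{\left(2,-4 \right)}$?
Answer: $5286$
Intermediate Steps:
$g{\left(b,N \right)} = N + 2 b$ ($g{\left(b,N \right)} = \left(N + b\right) + b = N + 2 b$)
$S = 7$ ($S = 7 + 6 \left(-4 + 2 \cdot 2\right) = 7 + 6 \left(-4 + 4\right) = 7 + 6 \cdot 0 = 7 + 0 = 7$)
$o{\left(I,l \right)} = \frac{1}{l} + I l^{2}$ ($o{\left(I,l \right)} = I l l + \frac{1}{l} = I l^{2} + \frac{1}{l} = \frac{1}{l} + I l^{2}$)
$o{\left(S - 0,-1 \right)} \left(834 - -47\right) = \frac{1 + \left(7 - 0\right) \left(-1\right)^{3}}{-1} \left(834 - -47\right) = - (1 + \left(7 + 0\right) \left(-1\right)) \left(834 + 47\right) = - (1 + 7 \left(-1\right)) 881 = - (1 - 7) 881 = \left(-1\right) \left(-6\right) 881 = 6 \cdot 881 = 5286$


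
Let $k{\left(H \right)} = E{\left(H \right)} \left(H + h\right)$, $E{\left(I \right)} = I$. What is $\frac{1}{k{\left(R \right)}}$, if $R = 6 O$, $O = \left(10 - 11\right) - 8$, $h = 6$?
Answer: $\frac{1}{2592} \approx 0.0003858$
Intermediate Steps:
$O = -9$ ($O = -1 - 8 = -9$)
$R = -54$ ($R = 6 \left(-9\right) = -54$)
$k{\left(H \right)} = H \left(6 + H\right)$ ($k{\left(H \right)} = H \left(H + 6\right) = H \left(6 + H\right)$)
$\frac{1}{k{\left(R \right)}} = \frac{1}{\left(-54\right) \left(6 - 54\right)} = \frac{1}{\left(-54\right) \left(-48\right)} = \frac{1}{2592}$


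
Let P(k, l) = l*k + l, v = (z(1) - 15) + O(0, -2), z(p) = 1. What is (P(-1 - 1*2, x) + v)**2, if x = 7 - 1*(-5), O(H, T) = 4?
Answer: 1156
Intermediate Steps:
x = 12 (x = 7 + 5 = 12)
v = -10 (v = (1 - 15) + 4 = -14 + 4 = -10)
P(k, l) = l + k*l (P(k, l) = k*l + l = l + k*l)
(P(-1 - 1*2, x) + v)**2 = (12*(1 + (-1 - 1*2)) - 10)**2 = (12*(1 + (-1 - 2)) - 10)**2 = (12*(1 - 3) - 10)**2 = (12*(-2) - 10)**2 = (-24 - 10)**2 = (-34)**2 = 1156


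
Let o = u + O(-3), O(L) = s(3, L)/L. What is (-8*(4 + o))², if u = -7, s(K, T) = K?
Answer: 1024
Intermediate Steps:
O(L) = 3/L
o = -8 (o = -7 + 3/(-3) = -7 + 3*(-⅓) = -7 - 1 = -8)
(-8*(4 + o))² = (-8*(4 - 8))² = (-8*(-4))² = 32² = 1024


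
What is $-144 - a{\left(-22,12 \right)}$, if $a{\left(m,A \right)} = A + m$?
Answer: $-134$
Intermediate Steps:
$-144 - a{\left(-22,12 \right)} = -144 - \left(12 - 22\right) = -144 - -10 = -144 + 10 = -134$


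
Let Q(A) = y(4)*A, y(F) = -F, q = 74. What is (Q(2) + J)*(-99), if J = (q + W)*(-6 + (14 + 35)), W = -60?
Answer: -58806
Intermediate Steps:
Q(A) = -4*A (Q(A) = (-1*4)*A = -4*A)
J = 602 (J = (74 - 60)*(-6 + (14 + 35)) = 14*(-6 + 49) = 14*43 = 602)
(Q(2) + J)*(-99) = (-4*2 + 602)*(-99) = (-8 + 602)*(-99) = 594*(-99) = -58806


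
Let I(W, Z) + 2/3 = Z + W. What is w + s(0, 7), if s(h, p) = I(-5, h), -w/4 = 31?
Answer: -389/3 ≈ -129.67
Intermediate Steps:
I(W, Z) = -⅔ + W + Z (I(W, Z) = -⅔ + (Z + W) = -⅔ + (W + Z) = -⅔ + W + Z)
w = -124 (w = -4*31 = -124)
s(h, p) = -17/3 + h (s(h, p) = -⅔ - 5 + h = -17/3 + h)
w + s(0, 7) = -124 + (-17/3 + 0) = -124 - 17/3 = -389/3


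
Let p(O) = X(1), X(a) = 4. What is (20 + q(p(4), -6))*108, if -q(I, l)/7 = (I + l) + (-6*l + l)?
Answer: -19008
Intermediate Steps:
p(O) = 4
q(I, l) = -7*I + 28*l (q(I, l) = -7*((I + l) + (-6*l + l)) = -7*((I + l) - 5*l) = -7*(I - 4*l) = -7*I + 28*l)
(20 + q(p(4), -6))*108 = (20 + (-7*4 + 28*(-6)))*108 = (20 + (-28 - 168))*108 = (20 - 196)*108 = -176*108 = -19008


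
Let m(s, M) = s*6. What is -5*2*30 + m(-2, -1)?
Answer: -312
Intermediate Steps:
m(s, M) = 6*s
-5*2*30 + m(-2, -1) = -5*2*30 + 6*(-2) = -10*30 - 12 = -300 - 12 = -312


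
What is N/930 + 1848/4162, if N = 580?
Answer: 206630/193533 ≈ 1.0677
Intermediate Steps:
N/930 + 1848/4162 = 580/930 + 1848/4162 = 580*(1/930) + 1848*(1/4162) = 58/93 + 924/2081 = 206630/193533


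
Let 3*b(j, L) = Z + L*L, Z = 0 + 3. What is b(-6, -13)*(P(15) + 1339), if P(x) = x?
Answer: 232888/3 ≈ 77629.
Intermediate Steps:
Z = 3
b(j, L) = 1 + L²/3 (b(j, L) = (3 + L*L)/3 = (3 + L²)/3 = 1 + L²/3)
b(-6, -13)*(P(15) + 1339) = (1 + (⅓)*(-13)²)*(15 + 1339) = (1 + (⅓)*169)*1354 = (1 + 169/3)*1354 = (172/3)*1354 = 232888/3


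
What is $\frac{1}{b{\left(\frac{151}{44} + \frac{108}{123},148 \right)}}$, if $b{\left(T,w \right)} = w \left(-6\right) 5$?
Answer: $- \frac{1}{4440} \approx -0.00022523$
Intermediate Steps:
$b{\left(T,w \right)} = - 30 w$ ($b{\left(T,w \right)} = - 6 w 5 = - 30 w$)
$\frac{1}{b{\left(\frac{151}{44} + \frac{108}{123},148 \right)}} = \frac{1}{\left(-30\right) 148} = \frac{1}{-4440} = - \frac{1}{4440}$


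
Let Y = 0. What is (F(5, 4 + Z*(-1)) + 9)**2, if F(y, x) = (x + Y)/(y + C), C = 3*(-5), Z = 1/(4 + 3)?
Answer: 363609/4900 ≈ 74.206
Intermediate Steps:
Z = 1/7 ≈ 0.14286
C = -15
F(y, x) = x/(-15 + y) (F(y, x) = (x + 0)/(y - 15) = x/(-15 + y))
(F(5, 4 + Z*(-1)) + 9)**2 = ((4 + (1/7)*(-1))/(-15 + 5) + 9)**2 = ((4 - 1/7)/(-10) + 9)**2 = ((27/7)*(-1/10) + 9)**2 = (-27/70 + 9)**2 = (603/70)**2 = 363609/4900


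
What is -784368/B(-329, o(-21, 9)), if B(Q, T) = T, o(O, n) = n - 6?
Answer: -261456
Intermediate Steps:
o(O, n) = -6 + n
-784368/B(-329, o(-21, 9)) = -784368/(-6 + 9) = -784368/3 = -784368*⅓ = -261456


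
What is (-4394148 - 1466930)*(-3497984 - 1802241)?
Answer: 31065032142550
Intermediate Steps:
(-4394148 - 1466930)*(-3497984 - 1802241) = -5861078*(-5300225) = 31065032142550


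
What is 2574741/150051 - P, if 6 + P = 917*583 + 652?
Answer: -26771091122/50017 ≈ -5.3524e+5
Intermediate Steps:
P = 535257 (P = -6 + (917*583 + 652) = -6 + (534611 + 652) = -6 + 535263 = 535257)
2574741/150051 - P = 2574741/150051 - 1*535257 = 2574741*(1/150051) - 535257 = 858247/50017 - 535257 = -26771091122/50017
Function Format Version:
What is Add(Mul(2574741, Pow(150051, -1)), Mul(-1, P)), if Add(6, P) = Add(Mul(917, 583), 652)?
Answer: Rational(-26771091122, 50017) ≈ -5.3524e+5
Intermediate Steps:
P = 535257 (P = Add(-6, Add(Mul(917, 583), 652)) = Add(-6, Add(534611, 652)) = Add(-6, 535263) = 535257)
Add(Mul(2574741, Pow(150051, -1)), Mul(-1, P)) = Add(Mul(2574741, Pow(150051, -1)), Mul(-1, 535257)) = Add(Mul(2574741, Rational(1, 150051)), -535257) = Add(Rational(858247, 50017), -535257) = Rational(-26771091122, 50017)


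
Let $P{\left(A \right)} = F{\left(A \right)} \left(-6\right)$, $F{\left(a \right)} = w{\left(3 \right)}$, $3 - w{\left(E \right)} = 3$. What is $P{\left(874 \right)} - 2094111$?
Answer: $-2094111$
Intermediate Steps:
$w{\left(E \right)} = 0$ ($w{\left(E \right)} = 3 - 3 = 0$)
$F{\left(a \right)} = 0$
$P{\left(A \right)} = 0$ ($P{\left(A \right)} = 0 \left(-6\right) = 0$)
$P{\left(874 \right)} - 2094111 = 0 - 2094111 = -2094111$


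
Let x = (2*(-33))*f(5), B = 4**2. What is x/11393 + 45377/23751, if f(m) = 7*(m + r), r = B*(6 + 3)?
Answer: -1117991177/270595143 ≈ -4.1316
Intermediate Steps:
B = 16
r = 144 (r = 16*(6 + 3) = 16*9 = 144)
f(m) = 1008 + 7*m (f(m) = 7*(m + 144) = 7*(144 + m) = 1008 + 7*m)
x = -68838 (x = (2*(-33))*(1008 + 7*5) = -66*(1008 + 35) = -66*1043 = -68838)
x/11393 + 45377/23751 = -68838/11393 + 45377/23751 = -1117991177/270595143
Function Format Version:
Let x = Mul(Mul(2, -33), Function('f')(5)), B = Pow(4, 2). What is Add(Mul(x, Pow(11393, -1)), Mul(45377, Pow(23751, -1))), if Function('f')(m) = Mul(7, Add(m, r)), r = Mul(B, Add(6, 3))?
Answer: Rational(-1117991177, 270595143) ≈ -4.1316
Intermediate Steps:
B = 16
r = 144 (r = Mul(16, Add(6, 3)) = Mul(16, 9) = 144)
Function('f')(m) = Add(1008, Mul(7, m)) (Function('f')(m) = Mul(7, Add(m, 144)) = Mul(7, Add(144, m)) = Add(1008, Mul(7, m)))
x = -68838 (x = Mul(Mul(2, -33), Add(1008, Mul(7, 5))) = Mul(-66, Add(1008, 35)) = Mul(-66, 1043) = -68838)
Add(Mul(x, Pow(11393, -1)), Mul(45377, Pow(23751, -1))) = Add(Mul(-68838, Pow(11393, -1)), Mul(45377, Pow(23751, -1))) = Add(Mul(-68838, Rational(1, 11393)), Mul(45377, Rational(1, 23751))) = Add(Rational(-68838, 11393), Rational(45377, 23751)) = Rational(-1117991177, 270595143)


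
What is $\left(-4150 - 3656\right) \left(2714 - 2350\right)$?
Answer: $-2841384$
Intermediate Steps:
$\left(-4150 - 3656\right) \left(2714 - 2350\right) = \left(-4150 - 3656\right) 364 = \left(-7806\right) 364 = -2841384$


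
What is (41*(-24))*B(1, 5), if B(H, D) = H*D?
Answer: -4920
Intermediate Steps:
B(H, D) = D*H
(41*(-24))*B(1, 5) = (41*(-24))*(5*1) = -984*5 = -4920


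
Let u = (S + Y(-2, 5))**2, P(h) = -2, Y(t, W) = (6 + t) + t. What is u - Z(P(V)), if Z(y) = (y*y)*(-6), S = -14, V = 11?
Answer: 168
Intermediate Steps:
Y(t, W) = 6 + 2*t
Z(y) = -6*y**2 (Z(y) = y**2*(-6) = -6*y**2)
u = 144 (u = (-14 + (6 + 2*(-2)))**2 = (-14 + (6 - 4))**2 = (-14 + 2)**2 = (-12)**2 = 144)
u - Z(P(V)) = 144 - (-6)*(-2)**2 = 144 - (-6)*4 = 144 - 1*(-24) = 144 + 24 = 168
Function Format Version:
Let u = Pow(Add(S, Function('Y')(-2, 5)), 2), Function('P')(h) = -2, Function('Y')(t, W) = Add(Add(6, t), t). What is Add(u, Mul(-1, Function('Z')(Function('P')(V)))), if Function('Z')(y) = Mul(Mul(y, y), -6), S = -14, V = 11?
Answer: 168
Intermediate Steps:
Function('Y')(t, W) = Add(6, Mul(2, t))
Function('Z')(y) = Mul(-6, Pow(y, 2)) (Function('Z')(y) = Mul(Pow(y, 2), -6) = Mul(-6, Pow(y, 2)))
u = 144 (u = Pow(Add(-14, Add(6, Mul(2, -2))), 2) = Pow(Add(-14, Add(6, -4)), 2) = Pow(Add(-14, 2), 2) = Pow(-12, 2) = 144)
Add(u, Mul(-1, Function('Z')(Function('P')(V)))) = Add(144, Mul(-1, Mul(-6, Pow(-2, 2)))) = Add(144, Mul(-1, Mul(-6, 4))) = Add(144, Mul(-1, -24)) = Add(144, 24) = 168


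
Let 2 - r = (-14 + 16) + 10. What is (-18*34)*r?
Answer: 6120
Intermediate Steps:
r = -10 (r = 2 - ((-14 + 16) + 10) = 2 - (2 + 10) = 2 - 1*12 = 2 - 12 = -10)
(-18*34)*r = -18*34*(-10) = -612*(-10) = 6120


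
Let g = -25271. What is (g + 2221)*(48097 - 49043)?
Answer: 21805300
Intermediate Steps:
(g + 2221)*(48097 - 49043) = (-25271 + 2221)*(48097 - 49043) = -23050*(-946) = 21805300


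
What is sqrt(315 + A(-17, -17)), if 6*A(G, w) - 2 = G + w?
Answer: sqrt(2787)/3 ≈ 17.597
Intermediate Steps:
A(G, w) = 1/3 + G/6 + w/6 (A(G, w) = 1/3 + (G + w)/6 = 1/3 + (G/6 + w/6) = 1/3 + G/6 + w/6)
sqrt(315 + A(-17, -17)) = sqrt(315 + (1/3 + (1/6)*(-17) + (1/6)*(-17))) = sqrt(315 + (1/3 - 17/6 - 17/6)) = sqrt(315 - 16/3) = sqrt(929/3) = sqrt(2787)/3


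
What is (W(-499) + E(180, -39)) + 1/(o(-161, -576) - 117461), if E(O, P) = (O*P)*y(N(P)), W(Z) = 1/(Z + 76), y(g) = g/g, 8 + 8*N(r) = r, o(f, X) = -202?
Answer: -116465230022/16590483 ≈ -7020.0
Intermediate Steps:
N(r) = -1 + r/8
y(g) = 1
W(Z) = 1/(76 + Z)
E(O, P) = O*P (E(O, P) = (O*P)*1 = O*P)
(W(-499) + E(180, -39)) + 1/(o(-161, -576) - 117461) = (1/(76 - 499) + 180*(-39)) + 1/(-202 - 117461) = (1/(-423) - 7020) + 1/(-117663) = (-1/423 - 7020) - 1/117663 = -2969461/423 - 1/117663 = -116465230022/16590483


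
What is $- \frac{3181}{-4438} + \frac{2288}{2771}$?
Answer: $\frac{18968695}{12297698} \approx 1.5425$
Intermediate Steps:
$- \frac{3181}{-4438} + \frac{2288}{2771} = \left(-3181\right) \left(- \frac{1}{4438}\right) + 2288 \cdot \frac{1}{2771} = \frac{3181}{4438} + \frac{2288}{2771} = \frac{18968695}{12297698}$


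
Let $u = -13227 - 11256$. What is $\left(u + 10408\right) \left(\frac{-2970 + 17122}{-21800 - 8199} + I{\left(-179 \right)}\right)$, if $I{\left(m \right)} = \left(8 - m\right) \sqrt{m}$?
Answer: $\frac{199189400}{29999} - 2632025 i \sqrt{179} \approx 6639.9 - 3.5214 \cdot 10^{7} i$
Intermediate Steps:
$u = -24483$ ($u = -13227 - 11256 = -24483$)
$I{\left(m \right)} = \sqrt{m} \left(8 - m\right)$
$\left(u + 10408\right) \left(\frac{-2970 + 17122}{-21800 - 8199} + I{\left(-179 \right)}\right) = \left(-24483 + 10408\right) \left(\frac{-2970 + 17122}{-21800 - 8199} + \sqrt{-179} \left(8 - -179\right)\right) = - 14075 \left(\frac{14152}{-29999} + i \sqrt{179} \left(8 + 179\right)\right) = - 14075 \left(14152 \left(- \frac{1}{29999}\right) + i \sqrt{179} \cdot 187\right) = - 14075 \left(- \frac{14152}{29999} + 187 i \sqrt{179}\right) = \frac{199189400}{29999} - 2632025 i \sqrt{179}$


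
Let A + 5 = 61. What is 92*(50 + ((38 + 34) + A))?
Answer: 16376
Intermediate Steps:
A = 56 (A = -5 + 61 = 56)
92*(50 + ((38 + 34) + A)) = 92*(50 + ((38 + 34) + 56)) = 92*(50 + (72 + 56)) = 92*(50 + 128) = 92*178 = 16376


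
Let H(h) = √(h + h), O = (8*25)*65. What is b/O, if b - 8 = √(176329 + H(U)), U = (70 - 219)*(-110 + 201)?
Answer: 1/1625 + √(176329 + I*√27118)/13000 ≈ 0.032917 + 1.5083e-5*I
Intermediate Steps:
U = -13559 (U = -149*91 = -13559)
O = 13000 (O = 200*65 = 13000)
H(h) = √2*√h (H(h) = √(2*h) = √2*√h)
b = 8 + √(176329 + I*√27118) (b = 8 + √(176329 + √2*√(-13559)) = 8 + √(176329 + √2*(I*√13559)) = 8 + √(176329 + I*√27118) ≈ 427.92 + 0.19608*I)
b/O = (8 + √(176329 + I*√27118))/13000 = (8 + √(176329 + I*√27118))*(1/13000) = 1/1625 + √(176329 + I*√27118)/13000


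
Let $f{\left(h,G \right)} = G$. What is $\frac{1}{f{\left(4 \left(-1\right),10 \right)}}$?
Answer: $\frac{1}{10} \approx 0.1$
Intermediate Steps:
$\frac{1}{f{\left(4 \left(-1\right),10 \right)}} = \frac{1}{10}$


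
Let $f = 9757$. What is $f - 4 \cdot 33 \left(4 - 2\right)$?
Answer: $9493$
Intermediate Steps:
$f - 4 \cdot 33 \left(4 - 2\right) = 9757 - 4 \cdot 33 \left(4 - 2\right) = 9757 - 132 \cdot 2 = 9757 - 264 = 9493$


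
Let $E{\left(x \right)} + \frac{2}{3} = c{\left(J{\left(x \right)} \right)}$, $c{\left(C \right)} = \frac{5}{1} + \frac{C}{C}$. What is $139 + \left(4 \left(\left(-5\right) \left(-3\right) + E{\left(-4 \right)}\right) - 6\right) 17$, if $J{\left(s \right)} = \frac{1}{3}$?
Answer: $\frac{4259}{3} \approx 1419.7$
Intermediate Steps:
$J{\left(s \right)} = \frac{1}{3}$
$c{\left(C \right)} = 6$ ($c{\left(C \right)} = 5 \cdot 1 + 1 = 5 + 1 = 6$)
$E{\left(x \right)} = \frac{16}{3}$ ($E{\left(x \right)} = - \frac{2}{3} + 6 = \frac{16}{3}$)
$139 + \left(4 \left(\left(-5\right) \left(-3\right) + E{\left(-4 \right)}\right) - 6\right) 17 = 139 + \left(4 \left(\left(-5\right) \left(-3\right) + \frac{16}{3}\right) - 6\right) 17 = 139 + \left(4 \left(15 + \frac{16}{3}\right) - 6\right) 17 = 139 + \left(4 \cdot \frac{61}{3} - 6\right) 17 = 139 + \left(\frac{244}{3} - 6\right) 17 = 139 + \frac{226}{3} \cdot 17 = 139 + \frac{3842}{3} = \frac{4259}{3}$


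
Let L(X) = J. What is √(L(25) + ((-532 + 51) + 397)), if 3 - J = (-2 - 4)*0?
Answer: 9*I ≈ 9.0*I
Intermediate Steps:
J = 3 (J = 3 - (-2 - 4)*0 = 3 - (-6)*0 = 3 - 1*0 = 3 + 0 = 3)
L(X) = 3
√(L(25) + ((-532 + 51) + 397)) = √(3 + ((-532 + 51) + 397)) = √(3 + (-481 + 397)) = √(3 - 84) = √(-81) = 9*I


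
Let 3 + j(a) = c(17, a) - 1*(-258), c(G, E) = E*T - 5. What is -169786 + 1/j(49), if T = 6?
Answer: -92363583/544 ≈ -1.6979e+5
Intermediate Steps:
c(G, E) = -5 + 6*E (c(G, E) = E*6 - 5 = 6*E - 5 = -5 + 6*E)
j(a) = 250 + 6*a (j(a) = -3 + ((-5 + 6*a) - 1*(-258)) = -3 + ((-5 + 6*a) + 258) = -3 + (253 + 6*a) = 250 + 6*a)
-169786 + 1/j(49) = -169786 + 1/(250 + 6*49) = -169786 + 1/(250 + 294) = -169786 + 1/544 = -92363583/544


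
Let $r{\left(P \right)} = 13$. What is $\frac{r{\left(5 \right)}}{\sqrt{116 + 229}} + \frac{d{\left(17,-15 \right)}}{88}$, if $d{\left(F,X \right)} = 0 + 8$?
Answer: $\frac{1}{11} + \frac{13 \sqrt{345}}{345} \approx 0.79081$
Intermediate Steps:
$d{\left(F,X \right)} = 8$
$\frac{r{\left(5 \right)}}{\sqrt{116 + 229}} + \frac{d{\left(17,-15 \right)}}{88} = \frac{13}{\sqrt{116 + 229}} + \frac{8}{88} = \frac{13}{\sqrt{345}} + 8 \cdot \frac{1}{88} = 13 \frac{\sqrt{345}}{345} + \frac{1}{11} = \frac{13 \sqrt{345}}{345} + \frac{1}{11} = \frac{1}{11} + \frac{13 \sqrt{345}}{345}$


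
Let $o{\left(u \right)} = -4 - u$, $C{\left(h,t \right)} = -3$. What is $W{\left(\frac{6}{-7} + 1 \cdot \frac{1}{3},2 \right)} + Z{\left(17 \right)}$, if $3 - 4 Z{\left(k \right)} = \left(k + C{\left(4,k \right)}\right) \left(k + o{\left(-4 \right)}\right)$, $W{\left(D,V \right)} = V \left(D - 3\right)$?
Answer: $- \frac{5527}{84} \approx -65.798$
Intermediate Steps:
$W{\left(D,V \right)} = V \left(-3 + D\right)$
$Z{\left(k \right)} = \frac{3}{4} - \frac{k \left(-3 + k\right)}{4}$ ($Z{\left(k \right)} = \frac{3}{4} - \frac{\left(k - 3\right) \left(k - 0\right)}{4} = \frac{3}{4} - \frac{\left(-3 + k\right) \left(k + \left(-4 + 4\right)\right)}{4} = \frac{3}{4} - \frac{\left(-3 + k\right) \left(k + 0\right)}{4} = \frac{3}{4} - \frac{\left(-3 + k\right) k}{4} = \frac{3}{4} - \frac{k \left(-3 + k\right)}{4}$)
$W{\left(\frac{6}{-7} + 1 \cdot \frac{1}{3},2 \right)} + Z{\left(17 \right)} = 2 \left(-3 + \left(\frac{6}{-7} + 1 \cdot \frac{1}{3}\right)\right) + \left(\frac{3}{4} - \frac{17^{2}}{4} + \frac{3}{4} \cdot 17\right) = 2 \left(-3 + \left(6 \left(- \frac{1}{7}\right) + 1 \cdot \frac{1}{3}\right)\right) + \left(\frac{3}{4} - \frac{289}{4} + \frac{51}{4}\right) = 2 \left(-3 + \left(- \frac{6}{7} + \frac{1}{3}\right)\right) + \left(\frac{3}{4} - \frac{289}{4} + \frac{51}{4}\right) = 2 \left(-3 - \frac{11}{21}\right) - \frac{235}{4} = 2 \left(- \frac{74}{21}\right) - \frac{235}{4} = - \frac{148}{21} - \frac{235}{4} = - \frac{5527}{84}$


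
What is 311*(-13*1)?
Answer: -4043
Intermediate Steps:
311*(-13*1) = 311*(-13) = -4043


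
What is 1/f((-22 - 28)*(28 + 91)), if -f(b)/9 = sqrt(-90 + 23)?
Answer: I*sqrt(67)/603 ≈ 0.013574*I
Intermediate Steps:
f(b) = -9*I*sqrt(67) (f(b) = -9*sqrt(-90 + 23) = -9*I*sqrt(67))
1/f((-22 - 28)*(28 + 91)) = 1/(-9*I*sqrt(67)) = I*sqrt(67)/603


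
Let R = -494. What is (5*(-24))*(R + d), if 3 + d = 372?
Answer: 15000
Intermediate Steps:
d = 369 (d = -3 + 372 = 369)
(5*(-24))*(R + d) = (5*(-24))*(-494 + 369) = -120*(-125) = 15000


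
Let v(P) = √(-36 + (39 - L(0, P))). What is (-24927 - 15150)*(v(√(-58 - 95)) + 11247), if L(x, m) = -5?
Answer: -450746019 - 80154*√2 ≈ -4.5086e+8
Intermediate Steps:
v(P) = 2*√2 (v(P) = √(-36 + (39 - 1*(-5))) = √(-36 + (39 + 5)) = √(-36 + 44) = √8 = 2*√2)
(-24927 - 15150)*(v(√(-58 - 95)) + 11247) = (-24927 - 15150)*(2*√2 + 11247) = -40077*(11247 + 2*√2) = -450746019 - 80154*√2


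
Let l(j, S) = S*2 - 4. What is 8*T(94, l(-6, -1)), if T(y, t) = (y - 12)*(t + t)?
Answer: -7872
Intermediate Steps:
l(j, S) = -4 + 2*S (l(j, S) = 2*S - 4 = -4 + 2*S)
T(y, t) = 2*t*(-12 + y) (T(y, t) = (-12 + y)*(2*t) = 2*t*(-12 + y))
8*T(94, l(-6, -1)) = 8*(2*(-4 + 2*(-1))*(-12 + 94)) = 8*(2*(-4 - 2)*82) = 8*(2*(-6)*82) = 8*(-984) = -7872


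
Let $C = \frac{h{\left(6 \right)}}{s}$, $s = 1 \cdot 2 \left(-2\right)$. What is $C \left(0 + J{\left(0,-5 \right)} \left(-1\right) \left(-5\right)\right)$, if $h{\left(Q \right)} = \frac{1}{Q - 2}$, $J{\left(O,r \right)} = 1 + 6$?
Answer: $- \frac{35}{16} \approx -2.1875$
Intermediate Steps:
$J{\left(O,r \right)} = 7$
$h{\left(Q \right)} = \frac{1}{-2 + Q}$
$s = -4$ ($s = 2 \left(-2\right) = -4$)
$C = - \frac{1}{16}$ ($C = \frac{1}{\left(-2 + 6\right) \left(-4\right)} = \frac{1}{4} \left(- \frac{1}{4}\right) = - \frac{1}{16} \approx -0.0625$)
$C \left(0 + J{\left(0,-5 \right)} \left(-1\right) \left(-5\right)\right) = - \frac{0 + 7 \left(-1\right) \left(-5\right)}{16} = - \frac{0 - -35}{16} = - \frac{0 + 35}{16} = \left(- \frac{1}{16}\right) 35 = - \frac{35}{16}$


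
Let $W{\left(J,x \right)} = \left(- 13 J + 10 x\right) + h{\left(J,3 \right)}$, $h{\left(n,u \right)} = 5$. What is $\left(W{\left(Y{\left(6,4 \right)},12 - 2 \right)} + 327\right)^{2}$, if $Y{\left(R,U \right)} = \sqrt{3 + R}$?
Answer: $154449$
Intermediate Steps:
$W{\left(J,x \right)} = 5 - 13 J + 10 x$ ($W{\left(J,x \right)} = \left(- 13 J + 10 x\right) + 5 = 5 - 13 J + 10 x$)
$\left(W{\left(Y{\left(6,4 \right)},12 - 2 \right)} + 327\right)^{2} = \left(\left(5 - 13 \sqrt{3 + 6} + 10 \left(12 - 2\right)\right) + 327\right)^{2} = \left(\left(5 - 13 \sqrt{9} + 10 \left(12 - 2\right)\right) + 327\right)^{2} = \left(\left(5 - 39 + 10 \cdot 10\right) + 327\right)^{2} = \left(\left(5 - 39 + 100\right) + 327\right)^{2} = \left(66 + 327\right)^{2} = 393^{2} = 154449$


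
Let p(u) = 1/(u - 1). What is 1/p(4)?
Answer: 3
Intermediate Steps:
p(u) = 1/(-1 + u)
1/p(4) = 1/(1/(-1 + 4)) = 1/(1/3) = 1/(⅓) = 3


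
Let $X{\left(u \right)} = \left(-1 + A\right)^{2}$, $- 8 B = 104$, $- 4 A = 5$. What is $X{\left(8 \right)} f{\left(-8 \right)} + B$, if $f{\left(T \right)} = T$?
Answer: $- \frac{107}{2} \approx -53.5$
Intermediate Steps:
$A = - \frac{5}{4}$ ($A = \left(- \frac{1}{4}\right) 5 = - \frac{5}{4} \approx -1.25$)
$B = -13$ ($B = \left(- \frac{1}{8}\right) 104 = -13$)
$X{\left(u \right)} = \frac{81}{16}$ ($X{\left(u \right)} = \left(-1 - \frac{5}{4}\right)^{2} = \left(- \frac{9}{4}\right)^{2} = \frac{81}{16}$)
$X{\left(8 \right)} f{\left(-8 \right)} + B = \frac{81}{16} \left(-8\right) - 13 = - \frac{81}{2} - 13 = - \frac{107}{2}$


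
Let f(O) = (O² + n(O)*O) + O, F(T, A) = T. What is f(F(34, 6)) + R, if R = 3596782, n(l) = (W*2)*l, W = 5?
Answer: 3609532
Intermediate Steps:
n(l) = 10*l (n(l) = (5*2)*l = 10*l)
f(O) = O + 11*O² (f(O) = (O² + (10*O)*O) + O = (O² + 10*O²) + O = 11*O² + O = O + 11*O²)
f(F(34, 6)) + R = 34*(1 + 11*34) + 3596782 = 34*(1 + 374) + 3596782 = 34*375 + 3596782 = 12750 + 3596782 = 3609532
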